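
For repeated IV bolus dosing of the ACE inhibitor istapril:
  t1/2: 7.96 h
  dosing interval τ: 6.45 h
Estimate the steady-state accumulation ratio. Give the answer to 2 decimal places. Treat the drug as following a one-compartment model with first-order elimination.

k = ln2 / t½ = 0.693147 / 7.96 = 0.08708 h⁻¹
e^(−kτ) = e^(−0.08708 × 6.45) = 0.5703
Accumulation ratio R = 1 / (1 − e^(−kτ)) = 1 / (1 − 0.5703) = 2.327

2.33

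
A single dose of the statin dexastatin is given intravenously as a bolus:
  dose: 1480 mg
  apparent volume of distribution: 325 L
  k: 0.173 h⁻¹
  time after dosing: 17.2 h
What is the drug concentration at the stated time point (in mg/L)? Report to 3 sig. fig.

0.232 mg/L

C₀ = Dose / Vd = 1480 / 325 = 4.554 mg/L
C = C₀ · e^(−k·t) = 4.554 × e^(−0.1730 × 17.2)
  = 4.554 × 0.05102 = 0.2323 mg/L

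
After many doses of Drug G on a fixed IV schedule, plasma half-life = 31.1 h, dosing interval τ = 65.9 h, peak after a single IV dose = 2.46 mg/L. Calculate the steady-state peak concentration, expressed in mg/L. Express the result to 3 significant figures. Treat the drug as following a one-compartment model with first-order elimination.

k = ln2 / t½ = 0.693147 / 31.1 = 0.02229 h⁻¹
e^(−kτ) = e^(−0.02229 × 65.9) = 0.2302
Accumulation ratio R = 1 / (1 − e^(−kτ)) = 1 / (1 − 0.2302) = 1.299
Steady-state peak = C₀ × R = 2.46 × 1.299 = 3.196 mg/L

3.20 mg/L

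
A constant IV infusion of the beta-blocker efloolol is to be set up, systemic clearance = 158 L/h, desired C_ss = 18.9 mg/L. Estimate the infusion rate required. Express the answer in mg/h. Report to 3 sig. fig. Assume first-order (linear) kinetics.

2990 mg/h

At steady state, infusion rate R₀ = Css × CL = 18.9 × 158.0 = 2986 mg/h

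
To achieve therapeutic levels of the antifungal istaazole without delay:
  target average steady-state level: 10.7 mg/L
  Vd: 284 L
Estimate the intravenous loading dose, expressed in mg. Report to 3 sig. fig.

3040 mg

LD = Css × Vd = 10.7 × 284 = 3039 mg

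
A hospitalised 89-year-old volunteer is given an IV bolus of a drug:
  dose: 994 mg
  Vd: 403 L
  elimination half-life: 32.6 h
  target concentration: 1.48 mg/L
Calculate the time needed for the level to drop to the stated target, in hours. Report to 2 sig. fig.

C₀ = Dose / Vd = 994.0 / 403 = 2.467 mg/L
k = ln2 / t½ = 0.693147 / 32.6 = 0.02126 h⁻¹
t = ln(C₀ / C) / k = ln(2.467 / 1.48) / 0.02126
  = ln(1.667) / 0.02126 = 0.5110 / 0.02126 = 24.04 h

24 h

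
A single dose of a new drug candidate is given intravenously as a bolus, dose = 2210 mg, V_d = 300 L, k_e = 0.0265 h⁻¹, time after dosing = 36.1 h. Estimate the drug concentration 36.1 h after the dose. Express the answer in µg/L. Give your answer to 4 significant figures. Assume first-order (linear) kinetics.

C₀ = Dose / Vd = 2210 / 300 = 7.367 mg/L
C = C₀ · e^(−k·t) = 7.367 × e^(−0.02650 × 36.1)
  = 7.367 × 0.3842 = 2.830 mg/L
Convert: 2.830 mg/L × 1000 = 2830 µg/L

2830 µg/L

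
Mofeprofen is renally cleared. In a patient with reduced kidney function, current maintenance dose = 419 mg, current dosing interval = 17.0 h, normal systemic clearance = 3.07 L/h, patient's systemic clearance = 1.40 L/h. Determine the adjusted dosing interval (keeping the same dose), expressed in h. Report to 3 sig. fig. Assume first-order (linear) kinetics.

To keep the same average steady-state level, dosing rate must scale with clearance.
CL ratio = 1.40 / 3.07 = 0.4560
New interval (same dose) = 17.0 / 0.4560 = 37.28 h

37.3 h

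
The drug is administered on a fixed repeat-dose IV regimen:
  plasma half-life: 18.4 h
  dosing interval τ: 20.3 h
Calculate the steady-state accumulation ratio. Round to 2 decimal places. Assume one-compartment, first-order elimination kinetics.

1.87

k = ln2 / t½ = 0.693147 / 18.4 = 0.03767 h⁻¹
e^(−kτ) = e^(−0.03767 × 20.3) = 0.4655
Accumulation ratio R = 1 / (1 − e^(−kτ)) = 1 / (1 − 0.4655) = 1.871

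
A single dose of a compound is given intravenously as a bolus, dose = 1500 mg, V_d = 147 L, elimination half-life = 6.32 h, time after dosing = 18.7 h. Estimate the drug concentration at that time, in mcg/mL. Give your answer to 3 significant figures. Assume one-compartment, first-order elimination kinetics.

C₀ = Dose / Vd = 1500 / 147 = 10.20 mg/L
k = ln2 / t½ = 0.693147 / 6.32 = 0.1097 h⁻¹
C = C₀ · e^(−k·t) = 10.20 × e^(−0.1097 × 18.7)
  = 10.20 × 0.1286 = 1.312 mg/L
(1.312 mg/L = 1.312 mcg/mL)

1.31 mcg/mL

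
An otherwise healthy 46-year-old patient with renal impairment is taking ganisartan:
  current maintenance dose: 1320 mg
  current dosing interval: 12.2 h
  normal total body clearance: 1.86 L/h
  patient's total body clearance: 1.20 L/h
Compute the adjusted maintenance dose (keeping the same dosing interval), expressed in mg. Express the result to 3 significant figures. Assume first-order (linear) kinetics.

To keep the same average steady-state level, dosing rate must scale with clearance.
CL ratio = 1.20 / 1.86 = 0.6452
New dose (same interval) = 1320 × 0.6452 = 851.7 mg

852 mg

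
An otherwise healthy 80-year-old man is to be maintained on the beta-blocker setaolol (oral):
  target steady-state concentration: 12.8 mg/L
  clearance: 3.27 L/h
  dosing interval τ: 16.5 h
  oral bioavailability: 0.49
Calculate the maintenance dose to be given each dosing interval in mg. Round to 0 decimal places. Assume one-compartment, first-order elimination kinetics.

1409 mg

At steady state, F × (Dose/τ) = Css × CL.
Dose = Css × CL × τ / F = 12.8 × 3.270 × 16.5 / 0.49 = 1409 mg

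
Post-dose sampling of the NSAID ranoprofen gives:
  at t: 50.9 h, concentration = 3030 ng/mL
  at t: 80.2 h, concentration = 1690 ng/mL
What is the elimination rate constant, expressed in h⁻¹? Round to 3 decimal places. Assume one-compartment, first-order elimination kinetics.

0.020 h⁻¹

k = ln(C₁/C₂) / (t₂ − t₁) = ln(3030/1690) / (80.2 − 50.9)
  = 0.5838 / 29.30 = 0.01992 h⁻¹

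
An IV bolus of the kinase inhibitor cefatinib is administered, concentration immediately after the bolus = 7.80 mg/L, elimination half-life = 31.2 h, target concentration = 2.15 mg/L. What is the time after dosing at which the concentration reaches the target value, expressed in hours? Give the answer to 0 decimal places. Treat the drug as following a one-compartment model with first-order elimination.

k = ln2 / t½ = 0.693147 / 31.2 = 0.02222 h⁻¹
t = ln(C₀ / C) / k = ln(7.800 / 2.15) / 0.02222
  = ln(3.628) / 0.02222 = 1.289 / 0.02222 = 58.01 h

58 h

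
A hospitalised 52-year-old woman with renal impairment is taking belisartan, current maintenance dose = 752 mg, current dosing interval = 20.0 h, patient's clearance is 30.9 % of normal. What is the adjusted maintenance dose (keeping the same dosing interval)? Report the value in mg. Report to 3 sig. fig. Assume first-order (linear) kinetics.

232 mg

To keep the same average steady-state level, dosing rate must scale with clearance.
CL ratio = 30.9 / 100 = 0.3090
New dose (same interval) = 752 × 0.3090 = 232.4 mg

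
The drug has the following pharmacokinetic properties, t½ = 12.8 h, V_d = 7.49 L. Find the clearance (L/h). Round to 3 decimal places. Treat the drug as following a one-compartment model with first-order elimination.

0.406 L/h

k = ln2 / t½ = 0.693147 / 12.8 = 0.05415 h⁻¹
CL = k × Vd = 0.05415 × 7.49 = 0.4056 L/h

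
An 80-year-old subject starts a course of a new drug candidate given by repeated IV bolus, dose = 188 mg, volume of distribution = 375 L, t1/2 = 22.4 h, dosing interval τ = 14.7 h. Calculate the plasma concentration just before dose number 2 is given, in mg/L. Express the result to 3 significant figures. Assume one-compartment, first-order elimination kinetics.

C₀ per dose = Dose / Vd = 188 / 375 = 0.5013 mg/L
k = ln2 / t½ = 0.693147 / 22.4 = 0.03094 h⁻¹
Fraction remaining after one interval: r = e^(−kτ) = e^(−0.03094 × 14.7) = 0.6346
Before dose 2, 1 dose has been given (aged 1τ).
C_trough = C₀ × r = 0.5013 × 0.6346 = 0.3181 mg/L

0.318 mg/L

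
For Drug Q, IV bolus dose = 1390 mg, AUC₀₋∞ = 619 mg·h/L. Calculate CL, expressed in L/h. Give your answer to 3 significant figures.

2.25 L/h

CL = Dose / AUC = 1390 / 619 = 2.246 L/h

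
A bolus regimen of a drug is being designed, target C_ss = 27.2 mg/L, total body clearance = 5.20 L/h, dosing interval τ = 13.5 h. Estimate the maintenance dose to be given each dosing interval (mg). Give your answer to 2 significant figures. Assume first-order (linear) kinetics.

At steady state, Dose/τ = Css × CL.
Dose = Css × CL × τ = 27.2 × 5.200 × 13.5 = 1909 mg

1900 mg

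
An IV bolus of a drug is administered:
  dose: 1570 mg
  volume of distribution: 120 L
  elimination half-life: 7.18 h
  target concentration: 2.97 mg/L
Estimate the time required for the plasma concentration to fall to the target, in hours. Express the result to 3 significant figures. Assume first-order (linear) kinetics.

C₀ = Dose / Vd = 1570 / 120 = 13.08 mg/L
k = ln2 / t½ = 0.693147 / 7.18 = 0.09654 h⁻¹
t = ln(C₀ / C) / k = ln(13.08 / 2.97) / 0.09654
  = ln(4.404) / 0.09654 = 1.483 / 0.09654 = 15.36 h

15.4 h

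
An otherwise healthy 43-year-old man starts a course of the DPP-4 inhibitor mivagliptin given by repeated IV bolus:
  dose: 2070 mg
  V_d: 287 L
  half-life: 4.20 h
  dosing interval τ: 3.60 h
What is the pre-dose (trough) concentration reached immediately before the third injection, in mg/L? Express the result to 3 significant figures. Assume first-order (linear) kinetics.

C₀ per dose = Dose / Vd = 2070 / 287 = 7.213 mg/L
k = ln2 / t½ = 0.693147 / 4.20 = 0.1650 h⁻¹
Fraction remaining after one interval: r = e^(−kτ) = e^(−0.1650 × 3.60) = 0.5521
Before dose 3, 2 doses have been given (aged 1τ, 2τ).
C_trough = C₀ × (r + r²) = 7.213 × (0.5521 + 0.3048) = 6.181 mg/L

6.18 mg/L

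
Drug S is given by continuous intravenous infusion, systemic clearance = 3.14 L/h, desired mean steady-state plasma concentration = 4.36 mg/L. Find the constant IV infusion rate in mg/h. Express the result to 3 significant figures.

At steady state, infusion rate R₀ = Css × CL = 4.36 × 3.140 = 13.69 mg/h

13.7 mg/h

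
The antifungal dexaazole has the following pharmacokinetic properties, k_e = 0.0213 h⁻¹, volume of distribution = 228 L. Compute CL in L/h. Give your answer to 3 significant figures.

4.86 L/h

CL = k × Vd = 0.0213 × 228 = 4.856 L/h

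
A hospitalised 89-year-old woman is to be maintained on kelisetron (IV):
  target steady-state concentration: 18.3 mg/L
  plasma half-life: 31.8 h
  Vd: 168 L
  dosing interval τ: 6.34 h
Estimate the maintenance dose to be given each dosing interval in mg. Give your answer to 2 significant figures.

k = ln2 / t½ = 0.693147 / 31.8 = 0.02180 h⁻¹
CL = k × Vd = 0.02180 × 168 = 3.662 L/h
At steady state, Dose/τ = Css × CL.
Dose = Css × CL × τ = 18.3 × 3.662 × 6.34 = 424.9 mg

420 mg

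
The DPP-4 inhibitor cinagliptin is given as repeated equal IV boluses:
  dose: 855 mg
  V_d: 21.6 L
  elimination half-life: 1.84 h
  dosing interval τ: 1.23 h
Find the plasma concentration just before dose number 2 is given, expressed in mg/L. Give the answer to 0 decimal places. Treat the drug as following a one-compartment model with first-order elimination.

C₀ per dose = Dose / Vd = 855 / 21.6 = 39.58 mg/L
k = ln2 / t½ = 0.693147 / 1.84 = 0.3767 h⁻¹
Fraction remaining after one interval: r = e^(−kτ) = e^(−0.3767 × 1.23) = 0.6292
Before dose 2, 1 dose has been given (aged 1τ).
C_trough = C₀ × r = 39.58 × 0.6292 = 24.90 mg/L

25 mg/L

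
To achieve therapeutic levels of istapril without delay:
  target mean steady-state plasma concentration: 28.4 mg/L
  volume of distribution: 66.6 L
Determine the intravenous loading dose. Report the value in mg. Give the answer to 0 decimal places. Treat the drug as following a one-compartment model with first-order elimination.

LD = Css × Vd = 28.4 × 66.6 = 1891 mg

1891 mg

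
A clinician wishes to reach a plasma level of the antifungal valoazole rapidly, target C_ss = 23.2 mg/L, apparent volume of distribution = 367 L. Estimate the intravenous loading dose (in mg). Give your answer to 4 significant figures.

8514 mg

LD = Css × Vd = 23.2 × 367 = 8514 mg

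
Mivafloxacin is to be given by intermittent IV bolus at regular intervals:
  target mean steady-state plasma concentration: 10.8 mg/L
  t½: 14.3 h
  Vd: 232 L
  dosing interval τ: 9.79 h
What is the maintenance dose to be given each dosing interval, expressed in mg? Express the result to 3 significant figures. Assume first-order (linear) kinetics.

1190 mg

k = ln2 / t½ = 0.693147 / 14.3 = 0.04847 h⁻¹
CL = k × Vd = 0.04847 × 232 = 11.25 L/h
At steady state, Dose/τ = Css × CL.
Dose = Css × CL × τ = 10.8 × 11.25 × 9.79 = 1189 mg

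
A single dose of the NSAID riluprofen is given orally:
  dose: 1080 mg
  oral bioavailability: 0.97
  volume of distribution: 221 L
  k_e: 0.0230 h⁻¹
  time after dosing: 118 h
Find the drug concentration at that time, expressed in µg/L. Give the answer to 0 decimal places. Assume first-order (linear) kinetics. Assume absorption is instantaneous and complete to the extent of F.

Amount reaching circulation = F × Dose = 0.97 × 1080 = 1048 mg
C₀ = F·Dose / Vd = 1048 / 221 = 4.742 mg/L
C = C₀ · e^(−k·t) = 4.742 × e^(−0.02300 × 118)
  = 4.742 × 0.06627 = 0.3143 mg/L
Convert: 0.3143 mg/L × 1000 = 314.3 µg/L

314 µg/L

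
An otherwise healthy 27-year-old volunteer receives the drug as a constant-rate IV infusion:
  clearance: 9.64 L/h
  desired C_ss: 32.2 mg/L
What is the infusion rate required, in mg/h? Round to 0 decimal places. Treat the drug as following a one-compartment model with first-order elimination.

At steady state, infusion rate R₀ = Css × CL = 32.2 × 9.640 = 310.4 mg/h

310 mg/h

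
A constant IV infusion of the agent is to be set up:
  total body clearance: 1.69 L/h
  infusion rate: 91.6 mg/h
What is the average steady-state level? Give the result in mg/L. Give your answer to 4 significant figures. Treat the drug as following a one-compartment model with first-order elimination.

54.20 mg/L

At steady state Css = R₀ / CL = 91.6 / 1.690 = 54.20 mg/L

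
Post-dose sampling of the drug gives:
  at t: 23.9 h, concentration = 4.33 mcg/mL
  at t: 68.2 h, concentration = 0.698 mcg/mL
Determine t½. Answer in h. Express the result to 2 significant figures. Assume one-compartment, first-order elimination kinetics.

k = ln(C₁/C₂) / (t₂ − t₁) = ln(4.33/0.698) / (68.2 − 23.9)
  = 1.825 / 44.30 = 0.04120 h⁻¹
t½ = ln2 / k = 0.693147 / 0.04120 = 16.82 h

17 h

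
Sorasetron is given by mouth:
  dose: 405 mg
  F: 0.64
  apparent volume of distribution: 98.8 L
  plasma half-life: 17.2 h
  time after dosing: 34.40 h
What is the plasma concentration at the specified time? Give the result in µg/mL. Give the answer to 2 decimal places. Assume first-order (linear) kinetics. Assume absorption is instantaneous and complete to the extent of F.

0.66 µg/mL

Amount reaching circulation = F × Dose = 0.64 × 405.0 = 259.2 mg
C₀ = F·Dose / Vd = 259.2 / 98.8 = 2.623 mg/L
k = ln2 / t½ = 0.693147 / 17.2 = 0.04030 h⁻¹
t / t½ = 34.40 / 17.2 = 2 half-lives
C = C₀ × (1/2)^2 = 2.623 × 0.2500 = 0.6558 mg/L
(0.6558 mg/L = 0.6558 µg/mL)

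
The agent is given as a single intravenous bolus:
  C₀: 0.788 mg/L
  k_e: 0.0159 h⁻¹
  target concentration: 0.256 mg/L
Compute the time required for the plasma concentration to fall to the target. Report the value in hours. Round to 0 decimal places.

71 h

t = ln(C₀ / C) / k = ln(0.7880 / 0.256) / 0.01590
  = ln(3.078) / 0.01590 = 1.124 / 0.01590 = 70.69 h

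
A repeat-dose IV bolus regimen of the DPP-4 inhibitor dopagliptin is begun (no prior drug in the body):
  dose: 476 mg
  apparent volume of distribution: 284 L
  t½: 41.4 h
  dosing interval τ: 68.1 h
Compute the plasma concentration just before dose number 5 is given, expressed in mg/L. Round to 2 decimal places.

0.78 mg/L

C₀ per dose = Dose / Vd = 476 / 284 = 1.676 mg/L
k = ln2 / t½ = 0.693147 / 41.4 = 0.01674 h⁻¹
Fraction remaining after one interval: r = e^(−kτ) = e^(−0.01674 × 68.1) = 0.3198
Before dose 5, 4 doses have been given (aged 1τ, 2τ, 3τ, 4τ).
C_trough = C₀ × (r + r² + … + r^4) = C₀ × r(1−r^4)/(1−r)
        = 1.676 × 0.3198 × (1 − 0.01046) / (1 − 0.3198) = 0.7797 mg/L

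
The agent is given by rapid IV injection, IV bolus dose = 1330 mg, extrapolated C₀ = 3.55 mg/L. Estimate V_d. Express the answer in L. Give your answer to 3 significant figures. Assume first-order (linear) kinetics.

Vd = Dose / C₀ = 1330 / 3.55 = 374.6 L

375 L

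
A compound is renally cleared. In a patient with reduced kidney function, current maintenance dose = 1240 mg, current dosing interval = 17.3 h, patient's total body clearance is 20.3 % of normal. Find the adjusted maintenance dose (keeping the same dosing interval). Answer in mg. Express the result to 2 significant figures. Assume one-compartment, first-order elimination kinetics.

To keep the same average steady-state level, dosing rate must scale with clearance.
CL ratio = 20.3 / 100 = 0.2030
New dose (same interval) = 1240 × 0.2030 = 251.7 mg

250 mg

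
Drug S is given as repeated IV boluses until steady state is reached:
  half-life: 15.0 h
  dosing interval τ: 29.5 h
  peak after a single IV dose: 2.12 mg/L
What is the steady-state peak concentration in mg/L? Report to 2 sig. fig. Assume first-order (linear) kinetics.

k = ln2 / t½ = 0.693147 / 15.0 = 0.04621 h⁻¹
e^(−kτ) = e^(−0.04621 × 29.5) = 0.2558
Accumulation ratio R = 1 / (1 − e^(−kτ)) = 1 / (1 − 0.2558) = 1.344
Steady-state peak = C₀ × R = 2.12 × 1.344 = 2.849 mg/L

2.8 mg/L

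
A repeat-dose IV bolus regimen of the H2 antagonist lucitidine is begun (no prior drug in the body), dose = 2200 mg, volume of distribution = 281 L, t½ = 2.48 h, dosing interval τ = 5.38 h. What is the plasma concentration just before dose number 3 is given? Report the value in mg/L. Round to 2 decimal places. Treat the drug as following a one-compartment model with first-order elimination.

C₀ per dose = Dose / Vd = 2200 / 281 = 7.829 mg/L
k = ln2 / t½ = 0.693147 / 2.48 = 0.2795 h⁻¹
Fraction remaining after one interval: r = e^(−kτ) = e^(−0.2795 × 5.38) = 0.2223
Before dose 3, 2 doses have been given (aged 1τ, 2τ).
C_trough = C₀ × (r + r²) = 7.829 × (0.2223 + 0.04942) = 2.127 mg/L

2.13 mg/L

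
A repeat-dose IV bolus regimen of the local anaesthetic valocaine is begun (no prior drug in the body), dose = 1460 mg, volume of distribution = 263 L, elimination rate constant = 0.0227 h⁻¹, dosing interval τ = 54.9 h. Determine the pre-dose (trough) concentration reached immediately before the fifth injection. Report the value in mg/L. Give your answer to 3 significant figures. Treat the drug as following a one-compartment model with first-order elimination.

C₀ per dose = Dose / Vd = 1460 / 263 = 5.551 mg/L
Fraction remaining after one interval: r = e^(−kτ) = e^(−0.02270 × 54.9) = 0.2876
Before dose 5, 4 doses have been given (aged 1τ, 2τ, 3τ, 4τ).
C_trough = C₀ × (r + r² + … + r^4) = C₀ × r(1−r^4)/(1−r)
        = 5.551 × 0.2876 × (1 − 0.006842) / (1 − 0.2876) = 2.226 mg/L

2.23 mg/L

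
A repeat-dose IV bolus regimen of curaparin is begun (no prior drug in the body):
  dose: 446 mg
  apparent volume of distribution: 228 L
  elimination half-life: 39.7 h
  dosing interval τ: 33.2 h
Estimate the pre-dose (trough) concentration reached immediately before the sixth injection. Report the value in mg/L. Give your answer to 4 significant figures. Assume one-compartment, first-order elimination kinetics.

C₀ per dose = Dose / Vd = 446 / 228 = 1.956 mg/L
k = ln2 / t½ = 0.693147 / 39.7 = 0.01746 h⁻¹
Fraction remaining after one interval: r = e^(−kτ) = e^(−0.01746 × 33.2) = 0.5601
Before dose 6, 5 doses have been given (aged 1τ, 2τ, 3τ, 4τ, 5τ).
C_trough = C₀ × (r + r² + … + r^5) = C₀ × r(1−r^5)/(1−r)
        = 1.956 × 0.5601 × (1 − 0.05512) / (1 − 0.5601) = 2.353 mg/L

2.353 mg/L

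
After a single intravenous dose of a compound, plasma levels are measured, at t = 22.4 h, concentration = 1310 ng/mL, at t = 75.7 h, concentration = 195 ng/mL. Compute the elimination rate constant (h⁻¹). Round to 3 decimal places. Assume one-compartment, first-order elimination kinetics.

0.036 h⁻¹

k = ln(C₁/C₂) / (t₂ − t₁) = ln(1310/195) / (75.7 − 22.4)
  = 1.905 / 53.30 = 0.03574 h⁻¹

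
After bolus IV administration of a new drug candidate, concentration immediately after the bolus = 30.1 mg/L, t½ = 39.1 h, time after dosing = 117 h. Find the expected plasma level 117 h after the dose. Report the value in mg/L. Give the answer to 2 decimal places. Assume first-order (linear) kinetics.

3.78 mg/L

k = ln2 / t½ = 0.693147 / 39.1 = 0.01773 h⁻¹
C = C₀ · e^(−k·t) = 30.10 × e^(−0.01773 × 117)
  = 30.10 × 0.1256 = 3.781 mg/L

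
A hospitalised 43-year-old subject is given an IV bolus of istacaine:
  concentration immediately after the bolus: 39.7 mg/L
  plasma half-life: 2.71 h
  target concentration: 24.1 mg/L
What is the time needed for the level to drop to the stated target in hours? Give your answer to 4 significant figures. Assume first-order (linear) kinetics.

1.951 h

k = ln2 / t½ = 0.693147 / 2.71 = 0.2558 h⁻¹
t = ln(C₀ / C) / k = ln(39.70 / 24.1) / 0.2558
  = ln(1.647) / 0.2558 = 0.4990 / 0.2558 = 1.951 h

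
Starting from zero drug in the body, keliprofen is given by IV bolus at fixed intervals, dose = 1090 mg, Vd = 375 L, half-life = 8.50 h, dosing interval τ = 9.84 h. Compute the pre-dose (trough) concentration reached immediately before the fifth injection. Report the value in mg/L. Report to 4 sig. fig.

C₀ per dose = Dose / Vd = 1090 / 375 = 2.907 mg/L
k = ln2 / t½ = 0.693147 / 8.50 = 0.08155 h⁻¹
Fraction remaining after one interval: r = e^(−kτ) = e^(−0.08155 × 9.84) = 0.4482
Before dose 5, 4 doses have been given (aged 1τ, 2τ, 3τ, 4τ).
C_trough = C₀ × (r + r² + … + r^4) = C₀ × r(1−r^4)/(1−r)
        = 2.907 × 0.4482 × (1 − 0.04035) / (1 − 0.4482) = 2.266 mg/L

2.266 mg/L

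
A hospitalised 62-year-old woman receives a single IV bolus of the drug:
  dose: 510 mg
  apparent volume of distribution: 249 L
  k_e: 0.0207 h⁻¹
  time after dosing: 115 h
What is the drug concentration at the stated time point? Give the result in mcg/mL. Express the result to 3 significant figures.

0.189 mcg/mL

C₀ = Dose / Vd = 510.0 / 249 = 2.048 mg/L
C = C₀ · e^(−k·t) = 2.048 × e^(−0.02070 × 115)
  = 2.048 × 0.09250 = 0.1894 mg/L
(0.1894 mg/L = 0.1894 mcg/mL)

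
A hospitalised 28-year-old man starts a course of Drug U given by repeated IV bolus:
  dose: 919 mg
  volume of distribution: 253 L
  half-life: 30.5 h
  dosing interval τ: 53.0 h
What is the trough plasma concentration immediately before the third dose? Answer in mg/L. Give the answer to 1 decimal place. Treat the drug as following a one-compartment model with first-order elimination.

1.4 mg/L

C₀ per dose = Dose / Vd = 919 / 253 = 3.632 mg/L
k = ln2 / t½ = 0.693147 / 30.5 = 0.02273 h⁻¹
Fraction remaining after one interval: r = e^(−kτ) = e^(−0.02273 × 53.0) = 0.2998
Before dose 3, 2 doses have been given (aged 1τ, 2τ).
C_trough = C₀ × (r + r²) = 3.632 × (0.2998 + 0.08988) = 1.415 mg/L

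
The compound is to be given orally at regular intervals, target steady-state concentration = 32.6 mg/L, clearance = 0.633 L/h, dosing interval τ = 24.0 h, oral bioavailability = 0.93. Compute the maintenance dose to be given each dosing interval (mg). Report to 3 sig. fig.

533 mg

At steady state, F × (Dose/τ) = Css × CL.
Dose = Css × CL × τ / F = 32.6 × 0.6330 × 24.0 / 0.93 = 532.5 mg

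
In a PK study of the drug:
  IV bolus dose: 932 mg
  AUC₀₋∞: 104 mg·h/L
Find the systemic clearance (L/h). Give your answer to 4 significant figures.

8.962 L/h

CL = Dose / AUC = 932 / 104 = 8.962 L/h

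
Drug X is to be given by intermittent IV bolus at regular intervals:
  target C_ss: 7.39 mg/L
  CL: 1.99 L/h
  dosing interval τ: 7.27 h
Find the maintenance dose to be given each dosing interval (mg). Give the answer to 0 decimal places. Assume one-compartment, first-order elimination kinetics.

107 mg

At steady state, Dose/τ = Css × CL.
Dose = Css × CL × τ = 7.39 × 1.990 × 7.27 = 106.9 mg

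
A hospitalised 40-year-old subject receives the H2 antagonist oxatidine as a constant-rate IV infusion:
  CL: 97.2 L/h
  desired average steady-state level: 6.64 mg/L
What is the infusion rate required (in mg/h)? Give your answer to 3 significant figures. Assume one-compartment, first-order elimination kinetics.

645 mg/h

At steady state, infusion rate R₀ = Css × CL = 6.64 × 97.20 = 645.4 mg/h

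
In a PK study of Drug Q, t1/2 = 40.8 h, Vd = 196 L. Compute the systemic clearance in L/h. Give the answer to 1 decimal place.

k = ln2 / t½ = 0.693147 / 40.8 = 0.01699 h⁻¹
CL = k × Vd = 0.01699 × 196 = 3.330 L/h

3.3 L/h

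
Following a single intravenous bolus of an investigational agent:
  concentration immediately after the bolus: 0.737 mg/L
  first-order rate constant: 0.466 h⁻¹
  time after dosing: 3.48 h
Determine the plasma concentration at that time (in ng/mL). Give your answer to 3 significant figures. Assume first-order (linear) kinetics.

146 ng/mL

C = C₀ · e^(−k·t) = 0.7370 × e^(−0.4660 × 3.48)
  = 0.7370 × 0.1976 = 0.1456 mg/L
Convert: 0.1456 mg/L × 1000 = 145.6 ng/mL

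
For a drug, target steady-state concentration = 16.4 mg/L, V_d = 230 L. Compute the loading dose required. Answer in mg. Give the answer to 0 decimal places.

3772 mg

LD = Css × Vd = 16.4 × 230 = 3772 mg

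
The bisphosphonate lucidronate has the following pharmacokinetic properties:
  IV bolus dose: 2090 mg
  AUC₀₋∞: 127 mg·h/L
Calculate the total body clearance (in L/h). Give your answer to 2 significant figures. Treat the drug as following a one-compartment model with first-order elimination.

16 L/h

CL = Dose / AUC = 2090 / 127 = 16.46 L/h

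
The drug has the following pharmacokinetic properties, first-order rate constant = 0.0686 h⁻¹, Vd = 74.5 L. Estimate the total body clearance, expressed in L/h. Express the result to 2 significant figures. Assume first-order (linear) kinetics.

CL = k × Vd = 0.0686 × 74.5 = 5.111 L/h

5.1 L/h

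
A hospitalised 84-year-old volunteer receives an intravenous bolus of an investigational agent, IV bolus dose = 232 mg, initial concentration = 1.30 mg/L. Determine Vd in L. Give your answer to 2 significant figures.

Vd = Dose / C₀ = 232.0 / 1.30 = 178.5 L

180 L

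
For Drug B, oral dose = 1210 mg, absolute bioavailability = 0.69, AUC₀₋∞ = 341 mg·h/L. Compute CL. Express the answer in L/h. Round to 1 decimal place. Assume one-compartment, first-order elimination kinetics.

CL = F·Dose / AUC = 0.69 × 1210 / 341 = 2.448 L/h

2.4 L/h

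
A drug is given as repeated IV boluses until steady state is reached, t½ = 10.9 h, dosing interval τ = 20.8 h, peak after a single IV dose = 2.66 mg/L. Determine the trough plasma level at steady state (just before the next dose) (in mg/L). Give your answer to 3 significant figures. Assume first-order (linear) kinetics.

0.966 mg/L

k = ln2 / t½ = 0.693147 / 10.9 = 0.06359 h⁻¹
e^(−kτ) = e^(−0.06359 × 20.8) = 0.2664
Accumulation ratio R = 1 / (1 − e^(−kτ)) = 1 / (1 − 0.2664) = 1.363
Steady-state trough = C₀ × R × e^(−kτ) = 2.66 × 1.363 × 0.2664 = 0.9659 mg/L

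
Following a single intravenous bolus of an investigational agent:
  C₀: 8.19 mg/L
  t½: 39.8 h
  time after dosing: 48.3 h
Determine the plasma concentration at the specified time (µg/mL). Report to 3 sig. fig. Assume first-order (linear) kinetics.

3.53 µg/mL

k = ln2 / t½ = 0.693147 / 39.8 = 0.01742 h⁻¹
C = C₀ · e^(−k·t) = 8.190 × e^(−0.01742 × 48.3)
  = 8.190 × 0.4311 = 3.531 mg/L
(3.531 mg/L = 3.531 µg/mL)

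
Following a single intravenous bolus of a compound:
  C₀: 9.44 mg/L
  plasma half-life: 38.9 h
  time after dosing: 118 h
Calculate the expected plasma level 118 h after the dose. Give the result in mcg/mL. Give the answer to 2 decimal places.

1.15 mcg/mL

k = ln2 / t½ = 0.693147 / 38.9 = 0.01782 h⁻¹
C = C₀ · e^(−k·t) = 9.440 × e^(−0.01782 × 118)
  = 9.440 × 0.1221 = 1.153 mg/L
(1.153 mg/L = 1.153 mcg/mL)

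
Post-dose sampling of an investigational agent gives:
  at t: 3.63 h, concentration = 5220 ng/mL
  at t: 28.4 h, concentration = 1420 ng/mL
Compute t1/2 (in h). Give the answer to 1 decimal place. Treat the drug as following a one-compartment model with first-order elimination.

k = ln(C₁/C₂) / (t₂ − t₁) = ln(5220/1420) / (28.4 − 3.63)
  = 1.302 / 24.77 = 0.05256 h⁻¹
t½ = ln2 / k = 0.693147 / 0.05256 = 13.19 h

13.2 h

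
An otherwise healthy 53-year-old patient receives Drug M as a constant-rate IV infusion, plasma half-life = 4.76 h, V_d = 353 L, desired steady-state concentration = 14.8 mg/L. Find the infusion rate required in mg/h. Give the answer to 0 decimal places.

k = ln2 / t½ = 0.693147 / 4.76 = 0.1456 h⁻¹
CL = k × Vd = 0.1456 × 353 = 51.40 L/h
At steady state, infusion rate R₀ = Css × CL = 14.8 × 51.40 = 760.7 mg/h

761 mg/h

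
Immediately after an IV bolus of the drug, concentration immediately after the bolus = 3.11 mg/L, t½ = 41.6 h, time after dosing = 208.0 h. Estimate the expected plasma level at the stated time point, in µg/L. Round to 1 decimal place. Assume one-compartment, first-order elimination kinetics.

97.2 µg/L

k = ln2 / t½ = 0.693147 / 41.6 = 0.01666 h⁻¹
t / t½ = 208.0 / 41.6 = 5 half-lives
C = C₀ × (1/2)^5 = 3.110 × 0.03125 = 0.09719 mg/L
Convert: 0.09719 mg/L × 1000 = 97.19 µg/L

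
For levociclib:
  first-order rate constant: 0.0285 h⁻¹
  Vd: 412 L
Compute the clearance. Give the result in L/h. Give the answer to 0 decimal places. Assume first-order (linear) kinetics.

CL = k × Vd = 0.0285 × 412 = 11.74 L/h

12 L/h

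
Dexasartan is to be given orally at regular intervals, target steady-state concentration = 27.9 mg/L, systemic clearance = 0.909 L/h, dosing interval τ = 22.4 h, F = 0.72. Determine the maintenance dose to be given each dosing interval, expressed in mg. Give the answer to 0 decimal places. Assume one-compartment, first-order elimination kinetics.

At steady state, F × (Dose/τ) = Css × CL.
Dose = Css × CL × τ / F = 27.9 × 0.9090 × 22.4 / 0.72 = 789.0 mg

789 mg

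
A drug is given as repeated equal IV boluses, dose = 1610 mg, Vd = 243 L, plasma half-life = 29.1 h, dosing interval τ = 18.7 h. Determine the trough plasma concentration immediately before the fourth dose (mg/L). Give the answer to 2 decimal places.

C₀ per dose = Dose / Vd = 1610 / 243 = 6.626 mg/L
k = ln2 / t½ = 0.693147 / 29.1 = 0.02382 h⁻¹
Fraction remaining after one interval: r = e^(−kτ) = e^(−0.02382 × 18.7) = 0.6405
Before dose 4, 3 doses have been given (aged 1τ, 2τ, 3τ).
C_trough = C₀ × (r + r² + … + r^3) = C₀ × r(1−r^3)/(1−r)
        = 6.626 × 0.6405 × (1 − 0.2628) / (1 − 0.6405) = 8.703 mg/L

8.70 mg/L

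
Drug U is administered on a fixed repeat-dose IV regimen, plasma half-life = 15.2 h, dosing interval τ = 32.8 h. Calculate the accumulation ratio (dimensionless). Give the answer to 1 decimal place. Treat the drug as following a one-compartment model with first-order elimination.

1.3

k = ln2 / t½ = 0.693147 / 15.2 = 0.04560 h⁻¹
e^(−kτ) = e^(−0.04560 × 32.8) = 0.2241
Accumulation ratio R = 1 / (1 − e^(−kτ)) = 1 / (1 − 0.2241) = 1.289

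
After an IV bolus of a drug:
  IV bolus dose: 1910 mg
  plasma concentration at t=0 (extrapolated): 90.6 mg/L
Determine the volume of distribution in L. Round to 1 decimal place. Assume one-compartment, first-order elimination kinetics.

21.1 L

Vd = Dose / C₀ = 1910 / 90.6 = 21.08 L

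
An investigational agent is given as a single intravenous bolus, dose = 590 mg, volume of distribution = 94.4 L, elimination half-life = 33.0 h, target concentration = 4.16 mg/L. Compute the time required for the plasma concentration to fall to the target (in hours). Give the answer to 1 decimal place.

19.4 h

C₀ = Dose / Vd = 590.0 / 94.4 = 6.250 mg/L
k = ln2 / t½ = 0.693147 / 33.0 = 0.02100 h⁻¹
t = ln(C₀ / C) / k = ln(6.250 / 4.16) / 0.02100
  = ln(1.502) / 0.02100 = 0.4068 / 0.02100 = 19.37 h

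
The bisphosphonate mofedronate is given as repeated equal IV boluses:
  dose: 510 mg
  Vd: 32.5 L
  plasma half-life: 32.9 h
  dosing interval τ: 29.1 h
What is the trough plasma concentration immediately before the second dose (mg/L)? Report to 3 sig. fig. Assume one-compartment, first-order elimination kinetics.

C₀ per dose = Dose / Vd = 510 / 32.5 = 15.69 mg/L
k = ln2 / t½ = 0.693147 / 32.9 = 0.02107 h⁻¹
Fraction remaining after one interval: r = e^(−kτ) = e^(−0.02107 × 29.1) = 0.5416
Before dose 2, 1 dose has been given (aged 1τ).
C_trough = C₀ × r = 15.69 × 0.5416 = 8.498 mg/L

8.50 mg/L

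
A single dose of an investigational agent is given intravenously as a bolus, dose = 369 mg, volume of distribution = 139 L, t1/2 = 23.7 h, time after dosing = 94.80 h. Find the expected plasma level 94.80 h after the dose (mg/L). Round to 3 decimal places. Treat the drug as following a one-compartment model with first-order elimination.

0.166 mg/L

C₀ = Dose / Vd = 369.0 / 139 = 2.655 mg/L
k = ln2 / t½ = 0.693147 / 23.7 = 0.02925 h⁻¹
t / t½ = 94.80 / 23.7 = 4 half-lives
C = C₀ × (1/2)^4 = 2.655 × 0.06250 = 0.1659 mg/L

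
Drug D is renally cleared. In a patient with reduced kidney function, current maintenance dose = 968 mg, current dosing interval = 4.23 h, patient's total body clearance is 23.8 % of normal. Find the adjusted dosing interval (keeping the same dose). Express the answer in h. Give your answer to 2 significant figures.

To keep the same average steady-state level, dosing rate must scale with clearance.
CL ratio = 23.8 / 100 = 0.2380
New interval (same dose) = 4.23 / 0.2380 = 17.77 h

18 h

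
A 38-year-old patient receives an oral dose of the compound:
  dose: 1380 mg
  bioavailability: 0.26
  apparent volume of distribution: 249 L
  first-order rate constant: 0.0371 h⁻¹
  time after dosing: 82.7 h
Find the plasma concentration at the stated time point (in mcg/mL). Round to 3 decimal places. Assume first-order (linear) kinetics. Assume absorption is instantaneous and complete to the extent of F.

Amount reaching circulation = F × Dose = 0.26 × 1380 = 358.8 mg
C₀ = F·Dose / Vd = 358.8 / 249 = 1.441 mg/L
C = C₀ · e^(−k·t) = 1.441 × e^(−0.03710 × 82.7)
  = 1.441 × 0.04651 = 0.06702 mg/L
(0.06702 mg/L = 0.06702 mcg/mL)

0.067 mcg/mL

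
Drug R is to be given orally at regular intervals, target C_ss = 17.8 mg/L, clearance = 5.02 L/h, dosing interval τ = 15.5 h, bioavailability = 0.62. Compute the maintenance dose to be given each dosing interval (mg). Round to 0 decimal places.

At steady state, F × (Dose/τ) = Css × CL.
Dose = Css × CL × τ / F = 17.8 × 5.020 × 15.5 / 0.62 = 2234 mg

2234 mg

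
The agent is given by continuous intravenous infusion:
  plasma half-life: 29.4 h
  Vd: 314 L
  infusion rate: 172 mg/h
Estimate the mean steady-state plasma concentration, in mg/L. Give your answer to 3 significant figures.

k = ln2 / t½ = 0.693147 / 29.4 = 0.02358 h⁻¹
CL = k × Vd = 0.02358 × 314 = 7.404 L/h
At steady state Css = R₀ / CL = 172 / 7.404 = 23.23 mg/L

23.2 mg/L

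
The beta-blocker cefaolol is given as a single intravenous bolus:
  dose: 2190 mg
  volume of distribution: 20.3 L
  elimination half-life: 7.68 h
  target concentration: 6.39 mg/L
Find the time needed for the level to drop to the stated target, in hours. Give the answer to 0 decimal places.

C₀ = Dose / Vd = 2190 / 20.3 = 107.9 mg/L
k = ln2 / t½ = 0.693147 / 7.68 = 0.09025 h⁻¹
t = ln(C₀ / C) / k = ln(107.9 / 6.39) / 0.09025
  = ln(16.89) / 0.09025 = 2.827 / 0.09025 = 31.32 h

31 h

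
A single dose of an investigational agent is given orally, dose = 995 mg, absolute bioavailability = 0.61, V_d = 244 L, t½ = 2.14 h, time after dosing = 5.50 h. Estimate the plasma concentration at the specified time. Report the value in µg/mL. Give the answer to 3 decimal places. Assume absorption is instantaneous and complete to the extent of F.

0.419 µg/mL

Amount reaching circulation = F × Dose = 0.61 × 995.0 = 607.0 mg
C₀ = F·Dose / Vd = 607.0 / 244 = 2.488 mg/L
k = ln2 / t½ = 0.693147 / 2.14 = 0.3239 h⁻¹
C = C₀ · e^(−k·t) = 2.488 × e^(−0.3239 × 5.50)
  = 2.488 × 0.1684 = 0.4190 mg/L
(0.4190 mg/L = 0.4190 µg/mL)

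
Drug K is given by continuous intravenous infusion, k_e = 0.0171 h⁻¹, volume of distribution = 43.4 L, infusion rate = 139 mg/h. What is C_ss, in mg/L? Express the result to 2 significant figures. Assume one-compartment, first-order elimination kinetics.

190 mg/L

CL = k × Vd = 0.01710 × 43.4 = 0.7421 L/h
At steady state Css = R₀ / CL = 139 / 0.7421 = 187.3 mg/L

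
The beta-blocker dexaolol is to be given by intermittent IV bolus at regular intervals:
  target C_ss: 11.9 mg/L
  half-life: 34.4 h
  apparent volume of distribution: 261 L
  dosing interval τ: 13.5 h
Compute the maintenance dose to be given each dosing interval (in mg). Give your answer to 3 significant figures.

845 mg

k = ln2 / t½ = 0.693147 / 34.4 = 0.02015 h⁻¹
CL = k × Vd = 0.02015 × 261 = 5.259 L/h
At steady state, Dose/τ = Css × CL.
Dose = Css × CL × τ = 11.9 × 5.259 × 13.5 = 844.9 mg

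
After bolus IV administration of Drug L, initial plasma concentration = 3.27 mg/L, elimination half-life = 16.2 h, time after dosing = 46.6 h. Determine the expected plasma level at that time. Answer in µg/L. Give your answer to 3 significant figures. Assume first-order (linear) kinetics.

k = ln2 / t½ = 0.693147 / 16.2 = 0.04279 h⁻¹
C = C₀ · e^(−k·t) = 3.270 × e^(−0.04279 × 46.6)
  = 3.270 × 0.1361 = 0.4450 mg/L
Convert: 0.4450 mg/L × 1000 = 445.0 µg/L

445 µg/L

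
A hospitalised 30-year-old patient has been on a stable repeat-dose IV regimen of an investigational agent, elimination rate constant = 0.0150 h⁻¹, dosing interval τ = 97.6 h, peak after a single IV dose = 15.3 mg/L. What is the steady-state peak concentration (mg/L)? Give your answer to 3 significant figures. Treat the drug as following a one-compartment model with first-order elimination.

19.9 mg/L

e^(−kτ) = e^(−0.01500 × 97.6) = 0.2313
Accumulation ratio R = 1 / (1 − e^(−kτ)) = 1 / (1 − 0.2313) = 1.301
Steady-state peak = C₀ × R = 15.3 × 1.301 = 19.91 mg/L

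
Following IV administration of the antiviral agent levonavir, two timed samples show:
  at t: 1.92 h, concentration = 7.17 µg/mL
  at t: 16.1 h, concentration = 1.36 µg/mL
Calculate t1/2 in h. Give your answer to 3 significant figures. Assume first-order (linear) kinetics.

5.91 h

k = ln(C₁/C₂) / (t₂ − t₁) = ln(7.17/1.36) / (16.1 − 1.92)
  = 1.662 / 14.18 = 0.1172 h⁻¹
t½ = ln2 / k = 0.693147 / 0.1172 = 5.914 h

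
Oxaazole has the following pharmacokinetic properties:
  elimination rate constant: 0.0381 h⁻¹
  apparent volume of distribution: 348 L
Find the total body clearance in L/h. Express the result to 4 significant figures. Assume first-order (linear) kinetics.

CL = k × Vd = 0.0381 × 348 = 13.26 L/h

13.26 L/h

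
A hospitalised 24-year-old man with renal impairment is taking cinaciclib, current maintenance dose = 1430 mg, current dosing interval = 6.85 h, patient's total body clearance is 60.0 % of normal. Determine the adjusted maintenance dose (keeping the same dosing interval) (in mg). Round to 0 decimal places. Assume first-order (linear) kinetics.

To keep the same average steady-state level, dosing rate must scale with clearance.
CL ratio = 60.0 / 100 = 0.6000
New dose (same interval) = 1430 × 0.6000 = 858.0 mg

858 mg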